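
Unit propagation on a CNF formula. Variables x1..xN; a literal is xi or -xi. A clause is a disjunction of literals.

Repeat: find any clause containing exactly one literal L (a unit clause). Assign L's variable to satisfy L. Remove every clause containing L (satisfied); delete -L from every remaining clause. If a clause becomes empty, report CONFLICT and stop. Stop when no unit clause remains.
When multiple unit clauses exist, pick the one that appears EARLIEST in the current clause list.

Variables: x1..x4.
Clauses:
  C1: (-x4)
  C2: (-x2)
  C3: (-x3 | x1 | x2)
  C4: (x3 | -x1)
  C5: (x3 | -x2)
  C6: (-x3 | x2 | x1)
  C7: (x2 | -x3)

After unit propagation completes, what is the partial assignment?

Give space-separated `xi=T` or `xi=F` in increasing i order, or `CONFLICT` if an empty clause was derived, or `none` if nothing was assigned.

Answer: x1=F x2=F x3=F x4=F

Derivation:
unit clause [-4] forces x4=F; simplify:
  satisfied 1 clause(s); 6 remain; assigned so far: [4]
unit clause [-2] forces x2=F; simplify:
  drop 2 from [-3, 1, 2] -> [-3, 1]
  drop 2 from [-3, 2, 1] -> [-3, 1]
  drop 2 from [2, -3] -> [-3]
  satisfied 2 clause(s); 4 remain; assigned so far: [2, 4]
unit clause [-3] forces x3=F; simplify:
  drop 3 from [3, -1] -> [-1]
  satisfied 3 clause(s); 1 remain; assigned so far: [2, 3, 4]
unit clause [-1] forces x1=F; simplify:
  satisfied 1 clause(s); 0 remain; assigned so far: [1, 2, 3, 4]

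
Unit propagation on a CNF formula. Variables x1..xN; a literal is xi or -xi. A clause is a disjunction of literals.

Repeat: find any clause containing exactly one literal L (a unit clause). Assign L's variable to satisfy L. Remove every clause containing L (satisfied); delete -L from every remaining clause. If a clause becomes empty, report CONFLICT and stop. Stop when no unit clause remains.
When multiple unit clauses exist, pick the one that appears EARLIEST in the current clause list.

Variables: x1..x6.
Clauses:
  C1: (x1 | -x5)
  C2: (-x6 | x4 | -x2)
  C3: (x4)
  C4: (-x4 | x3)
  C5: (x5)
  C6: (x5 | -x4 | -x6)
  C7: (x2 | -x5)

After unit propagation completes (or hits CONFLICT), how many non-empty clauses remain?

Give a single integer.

unit clause [4] forces x4=T; simplify:
  drop -4 from [-4, 3] -> [3]
  drop -4 from [5, -4, -6] -> [5, -6]
  satisfied 2 clause(s); 5 remain; assigned so far: [4]
unit clause [3] forces x3=T; simplify:
  satisfied 1 clause(s); 4 remain; assigned so far: [3, 4]
unit clause [5] forces x5=T; simplify:
  drop -5 from [1, -5] -> [1]
  drop -5 from [2, -5] -> [2]
  satisfied 2 clause(s); 2 remain; assigned so far: [3, 4, 5]
unit clause [1] forces x1=T; simplify:
  satisfied 1 clause(s); 1 remain; assigned so far: [1, 3, 4, 5]
unit clause [2] forces x2=T; simplify:
  satisfied 1 clause(s); 0 remain; assigned so far: [1, 2, 3, 4, 5]

Answer: 0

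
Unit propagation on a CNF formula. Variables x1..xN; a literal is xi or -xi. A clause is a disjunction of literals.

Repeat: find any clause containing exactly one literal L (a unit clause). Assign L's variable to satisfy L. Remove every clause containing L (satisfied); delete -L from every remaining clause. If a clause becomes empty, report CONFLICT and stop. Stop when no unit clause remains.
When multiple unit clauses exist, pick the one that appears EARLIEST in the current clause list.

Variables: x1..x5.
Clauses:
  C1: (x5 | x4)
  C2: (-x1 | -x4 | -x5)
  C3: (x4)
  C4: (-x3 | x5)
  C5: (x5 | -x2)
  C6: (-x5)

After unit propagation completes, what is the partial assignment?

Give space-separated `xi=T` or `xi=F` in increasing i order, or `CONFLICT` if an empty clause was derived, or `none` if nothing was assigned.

unit clause [4] forces x4=T; simplify:
  drop -4 from [-1, -4, -5] -> [-1, -5]
  satisfied 2 clause(s); 4 remain; assigned so far: [4]
unit clause [-5] forces x5=F; simplify:
  drop 5 from [-3, 5] -> [-3]
  drop 5 from [5, -2] -> [-2]
  satisfied 2 clause(s); 2 remain; assigned so far: [4, 5]
unit clause [-3] forces x3=F; simplify:
  satisfied 1 clause(s); 1 remain; assigned so far: [3, 4, 5]
unit clause [-2] forces x2=F; simplify:
  satisfied 1 clause(s); 0 remain; assigned so far: [2, 3, 4, 5]

Answer: x2=F x3=F x4=T x5=F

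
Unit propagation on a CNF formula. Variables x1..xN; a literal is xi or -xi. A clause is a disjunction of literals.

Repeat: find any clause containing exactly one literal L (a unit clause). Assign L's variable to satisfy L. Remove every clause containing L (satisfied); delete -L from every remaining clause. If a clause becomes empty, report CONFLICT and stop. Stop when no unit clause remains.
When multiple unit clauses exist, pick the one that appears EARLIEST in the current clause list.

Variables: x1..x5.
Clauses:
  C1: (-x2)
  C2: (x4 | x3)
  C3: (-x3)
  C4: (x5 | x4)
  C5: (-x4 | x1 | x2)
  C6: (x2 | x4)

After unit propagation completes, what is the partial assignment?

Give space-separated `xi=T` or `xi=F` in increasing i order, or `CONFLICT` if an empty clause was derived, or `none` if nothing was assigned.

unit clause [-2] forces x2=F; simplify:
  drop 2 from [-4, 1, 2] -> [-4, 1]
  drop 2 from [2, 4] -> [4]
  satisfied 1 clause(s); 5 remain; assigned so far: [2]
unit clause [-3] forces x3=F; simplify:
  drop 3 from [4, 3] -> [4]
  satisfied 1 clause(s); 4 remain; assigned so far: [2, 3]
unit clause [4] forces x4=T; simplify:
  drop -4 from [-4, 1] -> [1]
  satisfied 3 clause(s); 1 remain; assigned so far: [2, 3, 4]
unit clause [1] forces x1=T; simplify:
  satisfied 1 clause(s); 0 remain; assigned so far: [1, 2, 3, 4]

Answer: x1=T x2=F x3=F x4=T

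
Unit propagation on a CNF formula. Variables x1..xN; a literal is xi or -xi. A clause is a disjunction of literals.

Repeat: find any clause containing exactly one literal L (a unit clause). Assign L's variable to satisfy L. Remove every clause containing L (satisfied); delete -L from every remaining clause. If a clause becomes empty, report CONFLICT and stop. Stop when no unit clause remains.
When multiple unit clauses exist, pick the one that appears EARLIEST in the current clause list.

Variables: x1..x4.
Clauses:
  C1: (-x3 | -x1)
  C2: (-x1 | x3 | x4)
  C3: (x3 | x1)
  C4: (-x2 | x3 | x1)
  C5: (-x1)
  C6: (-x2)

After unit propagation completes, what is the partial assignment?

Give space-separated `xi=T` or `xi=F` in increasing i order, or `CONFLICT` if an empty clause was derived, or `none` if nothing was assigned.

unit clause [-1] forces x1=F; simplify:
  drop 1 from [3, 1] -> [3]
  drop 1 from [-2, 3, 1] -> [-2, 3]
  satisfied 3 clause(s); 3 remain; assigned so far: [1]
unit clause [3] forces x3=T; simplify:
  satisfied 2 clause(s); 1 remain; assigned so far: [1, 3]
unit clause [-2] forces x2=F; simplify:
  satisfied 1 clause(s); 0 remain; assigned so far: [1, 2, 3]

Answer: x1=F x2=F x3=T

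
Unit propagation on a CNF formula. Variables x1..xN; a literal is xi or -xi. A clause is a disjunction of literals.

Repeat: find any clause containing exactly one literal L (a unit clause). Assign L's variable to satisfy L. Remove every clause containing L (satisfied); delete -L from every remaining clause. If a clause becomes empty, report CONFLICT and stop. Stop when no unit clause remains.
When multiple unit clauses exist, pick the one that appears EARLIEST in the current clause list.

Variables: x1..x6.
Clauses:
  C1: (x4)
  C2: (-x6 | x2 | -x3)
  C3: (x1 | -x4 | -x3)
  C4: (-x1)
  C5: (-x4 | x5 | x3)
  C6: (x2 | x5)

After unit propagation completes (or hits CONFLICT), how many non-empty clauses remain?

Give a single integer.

unit clause [4] forces x4=T; simplify:
  drop -4 from [1, -4, -3] -> [1, -3]
  drop -4 from [-4, 5, 3] -> [5, 3]
  satisfied 1 clause(s); 5 remain; assigned so far: [4]
unit clause [-1] forces x1=F; simplify:
  drop 1 from [1, -3] -> [-3]
  satisfied 1 clause(s); 4 remain; assigned so far: [1, 4]
unit clause [-3] forces x3=F; simplify:
  drop 3 from [5, 3] -> [5]
  satisfied 2 clause(s); 2 remain; assigned so far: [1, 3, 4]
unit clause [5] forces x5=T; simplify:
  satisfied 2 clause(s); 0 remain; assigned so far: [1, 3, 4, 5]

Answer: 0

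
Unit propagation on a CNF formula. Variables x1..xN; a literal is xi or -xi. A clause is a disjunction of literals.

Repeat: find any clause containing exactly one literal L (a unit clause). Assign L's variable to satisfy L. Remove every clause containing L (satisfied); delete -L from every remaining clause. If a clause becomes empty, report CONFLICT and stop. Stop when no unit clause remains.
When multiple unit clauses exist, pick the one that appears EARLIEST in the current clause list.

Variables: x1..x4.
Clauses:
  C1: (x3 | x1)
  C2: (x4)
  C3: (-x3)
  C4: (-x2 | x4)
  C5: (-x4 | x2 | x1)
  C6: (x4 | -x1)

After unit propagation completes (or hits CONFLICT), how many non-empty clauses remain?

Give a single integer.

unit clause [4] forces x4=T; simplify:
  drop -4 from [-4, 2, 1] -> [2, 1]
  satisfied 3 clause(s); 3 remain; assigned so far: [4]
unit clause [-3] forces x3=F; simplify:
  drop 3 from [3, 1] -> [1]
  satisfied 1 clause(s); 2 remain; assigned so far: [3, 4]
unit clause [1] forces x1=T; simplify:
  satisfied 2 clause(s); 0 remain; assigned so far: [1, 3, 4]

Answer: 0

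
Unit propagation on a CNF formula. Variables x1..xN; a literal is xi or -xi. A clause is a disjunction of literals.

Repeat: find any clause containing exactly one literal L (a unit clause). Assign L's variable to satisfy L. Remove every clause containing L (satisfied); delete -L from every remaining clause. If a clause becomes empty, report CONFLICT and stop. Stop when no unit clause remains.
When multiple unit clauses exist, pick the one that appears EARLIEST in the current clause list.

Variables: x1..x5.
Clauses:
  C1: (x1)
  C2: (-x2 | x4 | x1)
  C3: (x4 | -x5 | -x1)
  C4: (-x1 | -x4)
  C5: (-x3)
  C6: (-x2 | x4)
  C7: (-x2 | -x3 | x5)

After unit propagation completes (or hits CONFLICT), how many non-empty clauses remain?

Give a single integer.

unit clause [1] forces x1=T; simplify:
  drop -1 from [4, -5, -1] -> [4, -5]
  drop -1 from [-1, -4] -> [-4]
  satisfied 2 clause(s); 5 remain; assigned so far: [1]
unit clause [-4] forces x4=F; simplify:
  drop 4 from [4, -5] -> [-5]
  drop 4 from [-2, 4] -> [-2]
  satisfied 1 clause(s); 4 remain; assigned so far: [1, 4]
unit clause [-5] forces x5=F; simplify:
  drop 5 from [-2, -3, 5] -> [-2, -3]
  satisfied 1 clause(s); 3 remain; assigned so far: [1, 4, 5]
unit clause [-3] forces x3=F; simplify:
  satisfied 2 clause(s); 1 remain; assigned so far: [1, 3, 4, 5]
unit clause [-2] forces x2=F; simplify:
  satisfied 1 clause(s); 0 remain; assigned so far: [1, 2, 3, 4, 5]

Answer: 0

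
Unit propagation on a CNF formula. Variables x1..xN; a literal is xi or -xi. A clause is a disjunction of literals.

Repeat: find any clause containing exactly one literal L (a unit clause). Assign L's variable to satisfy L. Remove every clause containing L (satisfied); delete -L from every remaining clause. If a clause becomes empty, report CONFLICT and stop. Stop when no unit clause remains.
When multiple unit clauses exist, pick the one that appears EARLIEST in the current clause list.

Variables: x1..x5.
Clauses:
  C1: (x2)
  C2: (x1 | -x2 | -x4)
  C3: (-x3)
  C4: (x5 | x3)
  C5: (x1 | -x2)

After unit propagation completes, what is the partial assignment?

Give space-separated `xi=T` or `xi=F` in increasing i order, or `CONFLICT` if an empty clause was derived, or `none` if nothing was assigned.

Answer: x1=T x2=T x3=F x5=T

Derivation:
unit clause [2] forces x2=T; simplify:
  drop -2 from [1, -2, -4] -> [1, -4]
  drop -2 from [1, -2] -> [1]
  satisfied 1 clause(s); 4 remain; assigned so far: [2]
unit clause [-3] forces x3=F; simplify:
  drop 3 from [5, 3] -> [5]
  satisfied 1 clause(s); 3 remain; assigned so far: [2, 3]
unit clause [5] forces x5=T; simplify:
  satisfied 1 clause(s); 2 remain; assigned so far: [2, 3, 5]
unit clause [1] forces x1=T; simplify:
  satisfied 2 clause(s); 0 remain; assigned so far: [1, 2, 3, 5]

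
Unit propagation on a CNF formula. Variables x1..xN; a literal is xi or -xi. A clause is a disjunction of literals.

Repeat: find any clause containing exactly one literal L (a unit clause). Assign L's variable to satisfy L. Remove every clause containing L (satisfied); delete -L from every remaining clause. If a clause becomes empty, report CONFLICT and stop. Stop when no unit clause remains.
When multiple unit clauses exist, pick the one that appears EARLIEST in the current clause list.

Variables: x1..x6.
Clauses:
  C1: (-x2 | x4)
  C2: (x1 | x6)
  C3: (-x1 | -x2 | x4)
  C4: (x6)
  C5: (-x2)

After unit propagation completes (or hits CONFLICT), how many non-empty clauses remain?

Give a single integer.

Answer: 0

Derivation:
unit clause [6] forces x6=T; simplify:
  satisfied 2 clause(s); 3 remain; assigned so far: [6]
unit clause [-2] forces x2=F; simplify:
  satisfied 3 clause(s); 0 remain; assigned so far: [2, 6]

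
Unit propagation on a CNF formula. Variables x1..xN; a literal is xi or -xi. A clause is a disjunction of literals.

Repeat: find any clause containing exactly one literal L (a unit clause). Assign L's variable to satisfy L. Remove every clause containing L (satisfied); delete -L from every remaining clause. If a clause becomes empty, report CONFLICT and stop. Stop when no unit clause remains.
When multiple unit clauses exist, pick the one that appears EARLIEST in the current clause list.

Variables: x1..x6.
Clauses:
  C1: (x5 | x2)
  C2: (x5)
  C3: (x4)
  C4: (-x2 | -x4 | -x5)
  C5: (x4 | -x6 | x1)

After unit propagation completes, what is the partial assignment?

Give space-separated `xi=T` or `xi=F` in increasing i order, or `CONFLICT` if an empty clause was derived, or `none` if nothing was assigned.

unit clause [5] forces x5=T; simplify:
  drop -5 from [-2, -4, -5] -> [-2, -4]
  satisfied 2 clause(s); 3 remain; assigned so far: [5]
unit clause [4] forces x4=T; simplify:
  drop -4 from [-2, -4] -> [-2]
  satisfied 2 clause(s); 1 remain; assigned so far: [4, 5]
unit clause [-2] forces x2=F; simplify:
  satisfied 1 clause(s); 0 remain; assigned so far: [2, 4, 5]

Answer: x2=F x4=T x5=T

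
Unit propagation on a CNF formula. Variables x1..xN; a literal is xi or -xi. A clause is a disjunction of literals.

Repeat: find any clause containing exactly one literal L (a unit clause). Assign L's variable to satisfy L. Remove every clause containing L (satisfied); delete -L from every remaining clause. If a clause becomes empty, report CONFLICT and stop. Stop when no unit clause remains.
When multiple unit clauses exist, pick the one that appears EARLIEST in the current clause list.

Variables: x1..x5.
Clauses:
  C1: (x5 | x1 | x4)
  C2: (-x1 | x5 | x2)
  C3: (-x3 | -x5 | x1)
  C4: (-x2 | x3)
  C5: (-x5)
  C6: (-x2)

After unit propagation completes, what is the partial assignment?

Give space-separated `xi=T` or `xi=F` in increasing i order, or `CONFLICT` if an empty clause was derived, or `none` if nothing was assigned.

Answer: x1=F x2=F x4=T x5=F

Derivation:
unit clause [-5] forces x5=F; simplify:
  drop 5 from [5, 1, 4] -> [1, 4]
  drop 5 from [-1, 5, 2] -> [-1, 2]
  satisfied 2 clause(s); 4 remain; assigned so far: [5]
unit clause [-2] forces x2=F; simplify:
  drop 2 from [-1, 2] -> [-1]
  satisfied 2 clause(s); 2 remain; assigned so far: [2, 5]
unit clause [-1] forces x1=F; simplify:
  drop 1 from [1, 4] -> [4]
  satisfied 1 clause(s); 1 remain; assigned so far: [1, 2, 5]
unit clause [4] forces x4=T; simplify:
  satisfied 1 clause(s); 0 remain; assigned so far: [1, 2, 4, 5]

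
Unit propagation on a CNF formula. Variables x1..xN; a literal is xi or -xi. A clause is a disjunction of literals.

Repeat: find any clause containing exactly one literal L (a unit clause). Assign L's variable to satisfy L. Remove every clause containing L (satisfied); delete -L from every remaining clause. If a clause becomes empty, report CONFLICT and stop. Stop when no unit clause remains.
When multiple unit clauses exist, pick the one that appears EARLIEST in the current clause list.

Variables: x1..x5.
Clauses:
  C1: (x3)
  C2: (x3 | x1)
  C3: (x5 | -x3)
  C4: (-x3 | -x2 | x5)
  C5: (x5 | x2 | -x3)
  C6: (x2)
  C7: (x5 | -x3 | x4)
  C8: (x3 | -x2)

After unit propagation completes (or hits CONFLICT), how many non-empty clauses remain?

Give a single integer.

unit clause [3] forces x3=T; simplify:
  drop -3 from [5, -3] -> [5]
  drop -3 from [-3, -2, 5] -> [-2, 5]
  drop -3 from [5, 2, -3] -> [5, 2]
  drop -3 from [5, -3, 4] -> [5, 4]
  satisfied 3 clause(s); 5 remain; assigned so far: [3]
unit clause [5] forces x5=T; simplify:
  satisfied 4 clause(s); 1 remain; assigned so far: [3, 5]
unit clause [2] forces x2=T; simplify:
  satisfied 1 clause(s); 0 remain; assigned so far: [2, 3, 5]

Answer: 0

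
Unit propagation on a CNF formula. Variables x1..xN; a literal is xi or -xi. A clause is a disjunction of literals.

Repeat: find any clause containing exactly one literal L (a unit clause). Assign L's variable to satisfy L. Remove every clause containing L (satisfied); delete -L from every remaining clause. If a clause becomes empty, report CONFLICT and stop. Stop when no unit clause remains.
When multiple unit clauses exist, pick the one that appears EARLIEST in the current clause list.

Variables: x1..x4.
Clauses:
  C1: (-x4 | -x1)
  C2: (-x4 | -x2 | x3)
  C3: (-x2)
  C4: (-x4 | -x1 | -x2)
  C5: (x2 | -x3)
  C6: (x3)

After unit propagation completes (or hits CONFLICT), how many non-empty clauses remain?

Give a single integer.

unit clause [-2] forces x2=F; simplify:
  drop 2 from [2, -3] -> [-3]
  satisfied 3 clause(s); 3 remain; assigned so far: [2]
unit clause [-3] forces x3=F; simplify:
  drop 3 from [3] -> [] (empty!)
  satisfied 1 clause(s); 2 remain; assigned so far: [2, 3]
CONFLICT (empty clause)

Answer: 1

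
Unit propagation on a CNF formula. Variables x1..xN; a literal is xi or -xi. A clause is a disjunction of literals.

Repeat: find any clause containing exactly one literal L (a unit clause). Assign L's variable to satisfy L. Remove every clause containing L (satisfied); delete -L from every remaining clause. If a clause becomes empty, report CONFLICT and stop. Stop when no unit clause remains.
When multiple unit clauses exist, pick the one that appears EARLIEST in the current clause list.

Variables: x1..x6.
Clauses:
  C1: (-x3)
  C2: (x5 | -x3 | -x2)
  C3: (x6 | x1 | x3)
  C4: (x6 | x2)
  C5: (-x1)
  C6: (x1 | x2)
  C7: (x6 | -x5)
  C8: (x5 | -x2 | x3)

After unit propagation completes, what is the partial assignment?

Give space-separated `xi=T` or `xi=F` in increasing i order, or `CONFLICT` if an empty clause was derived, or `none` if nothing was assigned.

unit clause [-3] forces x3=F; simplify:
  drop 3 from [6, 1, 3] -> [6, 1]
  drop 3 from [5, -2, 3] -> [5, -2]
  satisfied 2 clause(s); 6 remain; assigned so far: [3]
unit clause [-1] forces x1=F; simplify:
  drop 1 from [6, 1] -> [6]
  drop 1 from [1, 2] -> [2]
  satisfied 1 clause(s); 5 remain; assigned so far: [1, 3]
unit clause [6] forces x6=T; simplify:
  satisfied 3 clause(s); 2 remain; assigned so far: [1, 3, 6]
unit clause [2] forces x2=T; simplify:
  drop -2 from [5, -2] -> [5]
  satisfied 1 clause(s); 1 remain; assigned so far: [1, 2, 3, 6]
unit clause [5] forces x5=T; simplify:
  satisfied 1 clause(s); 0 remain; assigned so far: [1, 2, 3, 5, 6]

Answer: x1=F x2=T x3=F x5=T x6=T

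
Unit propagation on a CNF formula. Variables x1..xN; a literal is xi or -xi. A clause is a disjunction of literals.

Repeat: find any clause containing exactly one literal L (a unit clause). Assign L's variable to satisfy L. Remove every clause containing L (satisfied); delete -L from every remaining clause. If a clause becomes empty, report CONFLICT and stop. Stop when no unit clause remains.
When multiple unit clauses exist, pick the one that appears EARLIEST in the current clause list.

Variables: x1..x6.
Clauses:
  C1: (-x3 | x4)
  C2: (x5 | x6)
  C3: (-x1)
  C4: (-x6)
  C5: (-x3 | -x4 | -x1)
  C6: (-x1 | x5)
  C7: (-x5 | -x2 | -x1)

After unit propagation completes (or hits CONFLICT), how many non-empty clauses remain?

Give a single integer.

Answer: 1

Derivation:
unit clause [-1] forces x1=F; simplify:
  satisfied 4 clause(s); 3 remain; assigned so far: [1]
unit clause [-6] forces x6=F; simplify:
  drop 6 from [5, 6] -> [5]
  satisfied 1 clause(s); 2 remain; assigned so far: [1, 6]
unit clause [5] forces x5=T; simplify:
  satisfied 1 clause(s); 1 remain; assigned so far: [1, 5, 6]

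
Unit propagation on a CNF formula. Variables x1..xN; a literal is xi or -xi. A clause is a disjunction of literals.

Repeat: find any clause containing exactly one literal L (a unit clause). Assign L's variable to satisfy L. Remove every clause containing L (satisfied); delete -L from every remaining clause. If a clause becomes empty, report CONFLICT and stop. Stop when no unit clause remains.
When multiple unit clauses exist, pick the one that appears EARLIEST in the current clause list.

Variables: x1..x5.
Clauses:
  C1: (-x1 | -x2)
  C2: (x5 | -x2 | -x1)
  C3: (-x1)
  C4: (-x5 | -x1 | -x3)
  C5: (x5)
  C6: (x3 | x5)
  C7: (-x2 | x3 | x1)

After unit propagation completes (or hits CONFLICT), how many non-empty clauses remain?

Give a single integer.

unit clause [-1] forces x1=F; simplify:
  drop 1 from [-2, 3, 1] -> [-2, 3]
  satisfied 4 clause(s); 3 remain; assigned so far: [1]
unit clause [5] forces x5=T; simplify:
  satisfied 2 clause(s); 1 remain; assigned so far: [1, 5]

Answer: 1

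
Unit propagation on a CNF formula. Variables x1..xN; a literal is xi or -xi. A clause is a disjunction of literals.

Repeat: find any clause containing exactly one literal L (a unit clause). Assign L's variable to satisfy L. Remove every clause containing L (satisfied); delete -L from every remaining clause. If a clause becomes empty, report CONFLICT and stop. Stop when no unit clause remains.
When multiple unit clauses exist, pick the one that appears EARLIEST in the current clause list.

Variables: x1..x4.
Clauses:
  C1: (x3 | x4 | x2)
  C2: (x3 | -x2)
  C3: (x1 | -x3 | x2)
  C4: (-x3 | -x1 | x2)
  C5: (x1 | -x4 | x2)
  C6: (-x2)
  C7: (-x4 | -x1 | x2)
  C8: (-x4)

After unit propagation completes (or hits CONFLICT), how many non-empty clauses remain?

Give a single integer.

Answer: 0

Derivation:
unit clause [-2] forces x2=F; simplify:
  drop 2 from [3, 4, 2] -> [3, 4]
  drop 2 from [1, -3, 2] -> [1, -3]
  drop 2 from [-3, -1, 2] -> [-3, -1]
  drop 2 from [1, -4, 2] -> [1, -4]
  drop 2 from [-4, -1, 2] -> [-4, -1]
  satisfied 2 clause(s); 6 remain; assigned so far: [2]
unit clause [-4] forces x4=F; simplify:
  drop 4 from [3, 4] -> [3]
  satisfied 3 clause(s); 3 remain; assigned so far: [2, 4]
unit clause [3] forces x3=T; simplify:
  drop -3 from [1, -3] -> [1]
  drop -3 from [-3, -1] -> [-1]
  satisfied 1 clause(s); 2 remain; assigned so far: [2, 3, 4]
unit clause [1] forces x1=T; simplify:
  drop -1 from [-1] -> [] (empty!)
  satisfied 1 clause(s); 1 remain; assigned so far: [1, 2, 3, 4]
CONFLICT (empty clause)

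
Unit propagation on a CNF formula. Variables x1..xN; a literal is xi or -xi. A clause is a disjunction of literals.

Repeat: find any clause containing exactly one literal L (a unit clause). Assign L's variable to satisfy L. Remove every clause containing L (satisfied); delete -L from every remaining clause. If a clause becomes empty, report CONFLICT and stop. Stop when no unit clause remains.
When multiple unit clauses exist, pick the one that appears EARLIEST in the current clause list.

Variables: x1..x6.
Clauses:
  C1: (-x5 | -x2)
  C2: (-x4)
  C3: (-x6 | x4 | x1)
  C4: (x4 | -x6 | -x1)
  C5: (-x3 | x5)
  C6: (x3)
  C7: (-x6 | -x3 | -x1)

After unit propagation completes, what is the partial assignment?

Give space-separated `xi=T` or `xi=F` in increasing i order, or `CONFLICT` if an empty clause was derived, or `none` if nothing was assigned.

unit clause [-4] forces x4=F; simplify:
  drop 4 from [-6, 4, 1] -> [-6, 1]
  drop 4 from [4, -6, -1] -> [-6, -1]
  satisfied 1 clause(s); 6 remain; assigned so far: [4]
unit clause [3] forces x3=T; simplify:
  drop -3 from [-3, 5] -> [5]
  drop -3 from [-6, -3, -1] -> [-6, -1]
  satisfied 1 clause(s); 5 remain; assigned so far: [3, 4]
unit clause [5] forces x5=T; simplify:
  drop -5 from [-5, -2] -> [-2]
  satisfied 1 clause(s); 4 remain; assigned so far: [3, 4, 5]
unit clause [-2] forces x2=F; simplify:
  satisfied 1 clause(s); 3 remain; assigned so far: [2, 3, 4, 5]

Answer: x2=F x3=T x4=F x5=T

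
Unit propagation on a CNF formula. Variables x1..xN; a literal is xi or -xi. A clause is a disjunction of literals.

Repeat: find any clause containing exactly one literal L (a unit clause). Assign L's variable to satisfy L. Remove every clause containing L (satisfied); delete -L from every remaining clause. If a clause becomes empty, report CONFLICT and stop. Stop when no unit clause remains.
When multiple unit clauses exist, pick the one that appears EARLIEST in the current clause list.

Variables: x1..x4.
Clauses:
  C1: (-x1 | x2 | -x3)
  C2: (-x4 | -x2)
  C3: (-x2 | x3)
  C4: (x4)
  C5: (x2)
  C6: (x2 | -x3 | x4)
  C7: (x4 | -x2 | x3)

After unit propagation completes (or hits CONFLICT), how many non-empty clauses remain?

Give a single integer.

unit clause [4] forces x4=T; simplify:
  drop -4 from [-4, -2] -> [-2]
  satisfied 3 clause(s); 4 remain; assigned so far: [4]
unit clause [-2] forces x2=F; simplify:
  drop 2 from [-1, 2, -3] -> [-1, -3]
  drop 2 from [2] -> [] (empty!)
  satisfied 2 clause(s); 2 remain; assigned so far: [2, 4]
CONFLICT (empty clause)

Answer: 1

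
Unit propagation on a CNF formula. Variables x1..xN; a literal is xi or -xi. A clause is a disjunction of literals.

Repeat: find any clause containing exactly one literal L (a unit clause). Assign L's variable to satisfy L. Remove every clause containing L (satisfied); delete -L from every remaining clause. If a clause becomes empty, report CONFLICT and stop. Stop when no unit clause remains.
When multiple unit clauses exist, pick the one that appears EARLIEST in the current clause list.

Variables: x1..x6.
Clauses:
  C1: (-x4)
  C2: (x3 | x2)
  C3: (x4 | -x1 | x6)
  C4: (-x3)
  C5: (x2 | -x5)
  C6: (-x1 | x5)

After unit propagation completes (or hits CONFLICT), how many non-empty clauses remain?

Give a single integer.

Answer: 2

Derivation:
unit clause [-4] forces x4=F; simplify:
  drop 4 from [4, -1, 6] -> [-1, 6]
  satisfied 1 clause(s); 5 remain; assigned so far: [4]
unit clause [-3] forces x3=F; simplify:
  drop 3 from [3, 2] -> [2]
  satisfied 1 clause(s); 4 remain; assigned so far: [3, 4]
unit clause [2] forces x2=T; simplify:
  satisfied 2 clause(s); 2 remain; assigned so far: [2, 3, 4]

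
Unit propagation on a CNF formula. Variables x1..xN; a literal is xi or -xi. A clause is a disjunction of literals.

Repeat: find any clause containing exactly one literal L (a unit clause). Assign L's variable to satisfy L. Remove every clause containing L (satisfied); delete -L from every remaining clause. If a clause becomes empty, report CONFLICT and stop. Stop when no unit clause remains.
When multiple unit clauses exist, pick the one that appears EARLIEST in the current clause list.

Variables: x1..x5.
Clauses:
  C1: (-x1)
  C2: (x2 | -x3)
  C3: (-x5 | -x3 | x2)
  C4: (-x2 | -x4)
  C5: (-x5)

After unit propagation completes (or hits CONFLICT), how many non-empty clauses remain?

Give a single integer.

Answer: 2

Derivation:
unit clause [-1] forces x1=F; simplify:
  satisfied 1 clause(s); 4 remain; assigned so far: [1]
unit clause [-5] forces x5=F; simplify:
  satisfied 2 clause(s); 2 remain; assigned so far: [1, 5]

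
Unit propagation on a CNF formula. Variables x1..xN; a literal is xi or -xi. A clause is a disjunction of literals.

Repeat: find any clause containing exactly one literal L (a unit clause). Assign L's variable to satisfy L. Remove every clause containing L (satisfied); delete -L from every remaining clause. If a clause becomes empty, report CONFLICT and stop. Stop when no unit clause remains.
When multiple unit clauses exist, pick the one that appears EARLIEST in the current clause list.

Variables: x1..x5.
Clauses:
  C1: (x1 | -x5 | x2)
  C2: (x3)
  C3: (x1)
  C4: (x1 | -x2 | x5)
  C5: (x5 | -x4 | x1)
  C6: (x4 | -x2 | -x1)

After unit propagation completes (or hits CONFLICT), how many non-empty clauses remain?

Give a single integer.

Answer: 1

Derivation:
unit clause [3] forces x3=T; simplify:
  satisfied 1 clause(s); 5 remain; assigned so far: [3]
unit clause [1] forces x1=T; simplify:
  drop -1 from [4, -2, -1] -> [4, -2]
  satisfied 4 clause(s); 1 remain; assigned so far: [1, 3]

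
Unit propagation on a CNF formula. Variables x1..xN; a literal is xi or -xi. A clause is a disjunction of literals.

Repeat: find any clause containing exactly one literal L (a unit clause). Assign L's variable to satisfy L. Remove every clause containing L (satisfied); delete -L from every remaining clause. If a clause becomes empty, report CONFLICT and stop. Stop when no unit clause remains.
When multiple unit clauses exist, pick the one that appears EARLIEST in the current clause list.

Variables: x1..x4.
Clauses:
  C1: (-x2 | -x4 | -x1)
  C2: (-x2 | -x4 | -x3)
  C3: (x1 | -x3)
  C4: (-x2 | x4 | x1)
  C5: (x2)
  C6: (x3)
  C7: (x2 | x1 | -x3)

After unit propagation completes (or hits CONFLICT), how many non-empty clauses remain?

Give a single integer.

unit clause [2] forces x2=T; simplify:
  drop -2 from [-2, -4, -1] -> [-4, -1]
  drop -2 from [-2, -4, -3] -> [-4, -3]
  drop -2 from [-2, 4, 1] -> [4, 1]
  satisfied 2 clause(s); 5 remain; assigned so far: [2]
unit clause [3] forces x3=T; simplify:
  drop -3 from [-4, -3] -> [-4]
  drop -3 from [1, -3] -> [1]
  satisfied 1 clause(s); 4 remain; assigned so far: [2, 3]
unit clause [-4] forces x4=F; simplify:
  drop 4 from [4, 1] -> [1]
  satisfied 2 clause(s); 2 remain; assigned so far: [2, 3, 4]
unit clause [1] forces x1=T; simplify:
  satisfied 2 clause(s); 0 remain; assigned so far: [1, 2, 3, 4]

Answer: 0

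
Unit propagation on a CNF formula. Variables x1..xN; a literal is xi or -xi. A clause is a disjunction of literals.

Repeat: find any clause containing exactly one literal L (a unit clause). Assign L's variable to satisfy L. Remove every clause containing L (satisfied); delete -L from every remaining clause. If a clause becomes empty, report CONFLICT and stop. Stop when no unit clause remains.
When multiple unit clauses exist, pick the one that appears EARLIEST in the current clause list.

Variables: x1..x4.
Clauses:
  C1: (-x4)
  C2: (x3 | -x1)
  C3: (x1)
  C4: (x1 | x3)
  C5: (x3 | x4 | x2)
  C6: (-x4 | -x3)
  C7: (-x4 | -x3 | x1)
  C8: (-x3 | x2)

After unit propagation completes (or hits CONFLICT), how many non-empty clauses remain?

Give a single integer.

Answer: 0

Derivation:
unit clause [-4] forces x4=F; simplify:
  drop 4 from [3, 4, 2] -> [3, 2]
  satisfied 3 clause(s); 5 remain; assigned so far: [4]
unit clause [1] forces x1=T; simplify:
  drop -1 from [3, -1] -> [3]
  satisfied 2 clause(s); 3 remain; assigned so far: [1, 4]
unit clause [3] forces x3=T; simplify:
  drop -3 from [-3, 2] -> [2]
  satisfied 2 clause(s); 1 remain; assigned so far: [1, 3, 4]
unit clause [2] forces x2=T; simplify:
  satisfied 1 clause(s); 0 remain; assigned so far: [1, 2, 3, 4]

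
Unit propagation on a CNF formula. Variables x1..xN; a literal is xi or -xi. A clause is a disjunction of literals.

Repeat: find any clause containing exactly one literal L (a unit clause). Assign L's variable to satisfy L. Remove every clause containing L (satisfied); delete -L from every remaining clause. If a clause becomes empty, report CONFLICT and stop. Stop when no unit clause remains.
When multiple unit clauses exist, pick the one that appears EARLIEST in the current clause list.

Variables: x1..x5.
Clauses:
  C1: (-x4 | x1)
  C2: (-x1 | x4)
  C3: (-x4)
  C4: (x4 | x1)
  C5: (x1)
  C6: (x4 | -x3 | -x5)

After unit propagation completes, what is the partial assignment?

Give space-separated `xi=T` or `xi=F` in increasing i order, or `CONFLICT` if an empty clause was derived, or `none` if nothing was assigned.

Answer: CONFLICT

Derivation:
unit clause [-4] forces x4=F; simplify:
  drop 4 from [-1, 4] -> [-1]
  drop 4 from [4, 1] -> [1]
  drop 4 from [4, -3, -5] -> [-3, -5]
  satisfied 2 clause(s); 4 remain; assigned so far: [4]
unit clause [-1] forces x1=F; simplify:
  drop 1 from [1] -> [] (empty!)
  drop 1 from [1] -> [] (empty!)
  satisfied 1 clause(s); 3 remain; assigned so far: [1, 4]
CONFLICT (empty clause)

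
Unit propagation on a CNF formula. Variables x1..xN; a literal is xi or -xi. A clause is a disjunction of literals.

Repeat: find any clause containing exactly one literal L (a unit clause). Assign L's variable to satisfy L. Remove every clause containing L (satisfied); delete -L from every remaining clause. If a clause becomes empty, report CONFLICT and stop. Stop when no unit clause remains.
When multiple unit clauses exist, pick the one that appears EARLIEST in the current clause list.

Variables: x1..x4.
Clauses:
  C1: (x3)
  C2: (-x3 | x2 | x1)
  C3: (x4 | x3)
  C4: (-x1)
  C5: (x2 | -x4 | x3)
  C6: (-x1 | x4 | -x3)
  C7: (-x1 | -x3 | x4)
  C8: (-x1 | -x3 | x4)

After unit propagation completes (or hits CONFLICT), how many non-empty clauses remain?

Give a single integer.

Answer: 0

Derivation:
unit clause [3] forces x3=T; simplify:
  drop -3 from [-3, 2, 1] -> [2, 1]
  drop -3 from [-1, 4, -3] -> [-1, 4]
  drop -3 from [-1, -3, 4] -> [-1, 4]
  drop -3 from [-1, -3, 4] -> [-1, 4]
  satisfied 3 clause(s); 5 remain; assigned so far: [3]
unit clause [-1] forces x1=F; simplify:
  drop 1 from [2, 1] -> [2]
  satisfied 4 clause(s); 1 remain; assigned so far: [1, 3]
unit clause [2] forces x2=T; simplify:
  satisfied 1 clause(s); 0 remain; assigned so far: [1, 2, 3]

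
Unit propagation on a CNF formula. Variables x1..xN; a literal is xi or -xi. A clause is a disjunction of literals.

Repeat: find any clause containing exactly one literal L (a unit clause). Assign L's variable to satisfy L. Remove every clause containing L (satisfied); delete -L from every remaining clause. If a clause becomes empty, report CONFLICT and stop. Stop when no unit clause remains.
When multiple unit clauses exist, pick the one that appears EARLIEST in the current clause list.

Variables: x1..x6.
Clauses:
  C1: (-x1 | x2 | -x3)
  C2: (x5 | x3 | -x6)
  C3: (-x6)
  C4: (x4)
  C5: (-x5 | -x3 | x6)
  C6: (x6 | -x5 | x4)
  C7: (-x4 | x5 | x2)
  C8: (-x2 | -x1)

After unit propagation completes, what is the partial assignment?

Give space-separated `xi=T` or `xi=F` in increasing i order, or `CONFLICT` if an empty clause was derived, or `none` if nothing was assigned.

unit clause [-6] forces x6=F; simplify:
  drop 6 from [-5, -3, 6] -> [-5, -3]
  drop 6 from [6, -5, 4] -> [-5, 4]
  satisfied 2 clause(s); 6 remain; assigned so far: [6]
unit clause [4] forces x4=T; simplify:
  drop -4 from [-4, 5, 2] -> [5, 2]
  satisfied 2 clause(s); 4 remain; assigned so far: [4, 6]

Answer: x4=T x6=F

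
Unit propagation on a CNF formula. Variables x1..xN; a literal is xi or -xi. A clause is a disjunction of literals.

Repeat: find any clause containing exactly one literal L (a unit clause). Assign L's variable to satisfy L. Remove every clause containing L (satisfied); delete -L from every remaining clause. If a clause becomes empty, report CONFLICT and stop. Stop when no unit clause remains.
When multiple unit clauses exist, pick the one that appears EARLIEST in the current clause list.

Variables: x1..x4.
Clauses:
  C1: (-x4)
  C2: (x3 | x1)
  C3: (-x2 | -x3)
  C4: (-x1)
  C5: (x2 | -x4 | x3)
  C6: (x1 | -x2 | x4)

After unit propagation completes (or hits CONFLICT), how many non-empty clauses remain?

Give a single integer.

Answer: 0

Derivation:
unit clause [-4] forces x4=F; simplify:
  drop 4 from [1, -2, 4] -> [1, -2]
  satisfied 2 clause(s); 4 remain; assigned so far: [4]
unit clause [-1] forces x1=F; simplify:
  drop 1 from [3, 1] -> [3]
  drop 1 from [1, -2] -> [-2]
  satisfied 1 clause(s); 3 remain; assigned so far: [1, 4]
unit clause [3] forces x3=T; simplify:
  drop -3 from [-2, -3] -> [-2]
  satisfied 1 clause(s); 2 remain; assigned so far: [1, 3, 4]
unit clause [-2] forces x2=F; simplify:
  satisfied 2 clause(s); 0 remain; assigned so far: [1, 2, 3, 4]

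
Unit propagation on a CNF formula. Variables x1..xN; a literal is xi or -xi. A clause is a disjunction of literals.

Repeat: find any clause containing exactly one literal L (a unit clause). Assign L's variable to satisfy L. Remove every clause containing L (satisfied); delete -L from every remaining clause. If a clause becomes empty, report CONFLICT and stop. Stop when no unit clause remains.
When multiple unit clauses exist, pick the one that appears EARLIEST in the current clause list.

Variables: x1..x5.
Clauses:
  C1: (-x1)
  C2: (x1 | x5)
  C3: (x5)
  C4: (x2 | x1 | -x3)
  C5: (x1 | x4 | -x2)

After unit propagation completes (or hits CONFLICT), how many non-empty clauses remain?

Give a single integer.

unit clause [-1] forces x1=F; simplify:
  drop 1 from [1, 5] -> [5]
  drop 1 from [2, 1, -3] -> [2, -3]
  drop 1 from [1, 4, -2] -> [4, -2]
  satisfied 1 clause(s); 4 remain; assigned so far: [1]
unit clause [5] forces x5=T; simplify:
  satisfied 2 clause(s); 2 remain; assigned so far: [1, 5]

Answer: 2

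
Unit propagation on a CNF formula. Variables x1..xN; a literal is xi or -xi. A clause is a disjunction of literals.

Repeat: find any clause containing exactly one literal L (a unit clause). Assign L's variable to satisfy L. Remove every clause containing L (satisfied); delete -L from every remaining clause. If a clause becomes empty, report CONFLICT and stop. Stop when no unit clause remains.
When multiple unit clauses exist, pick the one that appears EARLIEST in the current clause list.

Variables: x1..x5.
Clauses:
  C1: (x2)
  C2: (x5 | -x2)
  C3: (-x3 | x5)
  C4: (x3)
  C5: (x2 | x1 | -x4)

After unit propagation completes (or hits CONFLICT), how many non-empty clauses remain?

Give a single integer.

unit clause [2] forces x2=T; simplify:
  drop -2 from [5, -2] -> [5]
  satisfied 2 clause(s); 3 remain; assigned so far: [2]
unit clause [5] forces x5=T; simplify:
  satisfied 2 clause(s); 1 remain; assigned so far: [2, 5]
unit clause [3] forces x3=T; simplify:
  satisfied 1 clause(s); 0 remain; assigned so far: [2, 3, 5]

Answer: 0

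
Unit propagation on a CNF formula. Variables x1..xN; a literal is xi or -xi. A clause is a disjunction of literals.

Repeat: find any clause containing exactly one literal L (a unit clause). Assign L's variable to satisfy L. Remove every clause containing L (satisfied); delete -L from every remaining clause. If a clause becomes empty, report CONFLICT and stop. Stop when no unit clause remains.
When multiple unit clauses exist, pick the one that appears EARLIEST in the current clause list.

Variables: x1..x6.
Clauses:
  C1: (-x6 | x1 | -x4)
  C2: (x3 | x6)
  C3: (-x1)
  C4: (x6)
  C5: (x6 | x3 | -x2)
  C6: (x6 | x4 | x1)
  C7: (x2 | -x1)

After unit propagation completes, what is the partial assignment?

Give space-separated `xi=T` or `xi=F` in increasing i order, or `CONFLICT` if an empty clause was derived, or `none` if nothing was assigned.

Answer: x1=F x4=F x6=T

Derivation:
unit clause [-1] forces x1=F; simplify:
  drop 1 from [-6, 1, -4] -> [-6, -4]
  drop 1 from [6, 4, 1] -> [6, 4]
  satisfied 2 clause(s); 5 remain; assigned so far: [1]
unit clause [6] forces x6=T; simplify:
  drop -6 from [-6, -4] -> [-4]
  satisfied 4 clause(s); 1 remain; assigned so far: [1, 6]
unit clause [-4] forces x4=F; simplify:
  satisfied 1 clause(s); 0 remain; assigned so far: [1, 4, 6]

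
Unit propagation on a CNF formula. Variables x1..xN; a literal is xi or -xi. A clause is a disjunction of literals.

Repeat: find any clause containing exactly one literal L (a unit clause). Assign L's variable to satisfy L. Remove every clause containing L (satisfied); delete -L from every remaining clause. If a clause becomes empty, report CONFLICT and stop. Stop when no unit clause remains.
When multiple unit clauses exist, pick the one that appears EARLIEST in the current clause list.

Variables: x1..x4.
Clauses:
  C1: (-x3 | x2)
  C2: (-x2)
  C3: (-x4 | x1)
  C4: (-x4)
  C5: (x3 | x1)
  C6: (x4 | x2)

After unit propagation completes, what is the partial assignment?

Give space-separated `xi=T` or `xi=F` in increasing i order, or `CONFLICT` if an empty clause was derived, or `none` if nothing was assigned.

unit clause [-2] forces x2=F; simplify:
  drop 2 from [-3, 2] -> [-3]
  drop 2 from [4, 2] -> [4]
  satisfied 1 clause(s); 5 remain; assigned so far: [2]
unit clause [-3] forces x3=F; simplify:
  drop 3 from [3, 1] -> [1]
  satisfied 1 clause(s); 4 remain; assigned so far: [2, 3]
unit clause [-4] forces x4=F; simplify:
  drop 4 from [4] -> [] (empty!)
  satisfied 2 clause(s); 2 remain; assigned so far: [2, 3, 4]
CONFLICT (empty clause)

Answer: CONFLICT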